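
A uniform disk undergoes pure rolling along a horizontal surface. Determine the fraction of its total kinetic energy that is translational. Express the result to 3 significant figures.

The moment of inertia is (1/2)MR², giving k ≡ I/(MR²) = 0.5.
Since ω = v/R, the translational part is ½Mv² and the rotational part is ½I(v/R)² = ½kMv²; the total is ½(1+k)Mv².
The translational fraction is therefore 1/(1+k) = 1/1.5 ≈ 0.667.

fraction ≈ 0.667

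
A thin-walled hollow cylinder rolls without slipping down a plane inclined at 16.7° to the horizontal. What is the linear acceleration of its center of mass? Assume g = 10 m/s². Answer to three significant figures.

a ≈ 1.44 m/s²

With I = MR², the ratio k = I/(MR²) is 1.
Along the incline Mg sinθ − f = Ma, and torque about the center fR = Iα = kMR²(a/R) gives f = kMa.
Eliminating f: Mg sinθ = (1+k)Ma, so a = g sinθ/(1+k) = 10 × sin16.7° / 2 ≈ 1.44 m/s².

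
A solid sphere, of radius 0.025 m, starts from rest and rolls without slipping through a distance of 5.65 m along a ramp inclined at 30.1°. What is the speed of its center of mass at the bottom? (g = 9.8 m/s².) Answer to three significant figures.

For this body I = (2/5)MR², i.e. k = I/(MR²) = 0.4.
Since it rolls without slipping, ω = v/R and KE = ½Mv² + ½Iω² = ½(1+k)Mv² = (7/10)Mv².
The vertical drop is h = L sinθ = 5.65 × sin30.1° = 2.834 m.
Setting Mgh = (7/10)Mv² gives v = √(2gh/(1+k)) = √(2·9.8·2.834/1.4) ≈ 6.30 m/s.

v ≈ 6.30 m/s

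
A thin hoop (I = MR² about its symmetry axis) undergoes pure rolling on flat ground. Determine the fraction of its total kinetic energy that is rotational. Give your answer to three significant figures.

fraction ≈ 0.500

The moment of inertia is MR², giving k ≡ I/(MR²) = 1.
With ω = v/R, KE_trans = ½Mv² and KE_rot = ½Iω² = ½kMv², so KE_total = ½(1+k)Mv².
The rotational fraction is therefore k/(1+k) = 1/2 ≈ 0.500.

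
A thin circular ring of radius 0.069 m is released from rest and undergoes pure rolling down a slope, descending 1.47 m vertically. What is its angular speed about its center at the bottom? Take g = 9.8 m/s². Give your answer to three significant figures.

ω ≈ 55.0 rad/s

With I = MR², the ratio k = I/(MR²) is 1.
The rolling condition ω = v/R makes the rotational term ½I(v/R)² = ½kMv², so KE_total = ½(1+k)Mv² = Mv².
Energy conservation Mgh = ½(1+k)Mv² gives v = √(2gh/(1+k)) = √(2 × 9.8 × 1.47 / 2) = 3.796 m/s.
Then ω = v/R = 3.796 / 0.069 ≈ 55.0 rad/s.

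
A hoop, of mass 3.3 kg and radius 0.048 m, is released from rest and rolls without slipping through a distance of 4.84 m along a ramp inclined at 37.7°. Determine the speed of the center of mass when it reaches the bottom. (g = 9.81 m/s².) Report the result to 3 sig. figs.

The moment of inertia is MR², giving k ≡ I/(MR²) = 1.
Since it rolls without slipping, ω = v/R and KE = ½Mv² + ½Iω² = ½(1+k)Mv² = Mv².
The vertical drop is h = L sinθ = 4.84 × sin37.7° = 2.96 m.
Energy conservation: Mgh = Mv², so v = √(2gh/(1+k)) = √(2 × 9.81 × 2.96 / 2) ≈ 5.39 m/s.

v ≈ 5.39 m/s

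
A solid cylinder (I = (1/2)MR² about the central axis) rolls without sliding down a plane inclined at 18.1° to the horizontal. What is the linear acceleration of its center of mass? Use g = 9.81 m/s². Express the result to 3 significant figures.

The moment of inertia is (1/2)MR², giving k ≡ I/(MR²) = 0.5.
Translational: Mg sinθ − f = Ma. Rotational about the CM: fR = Iα = kMRa, so f = kMa.
Eliminating f: Mg sinθ = (1+k)Ma, so a = g sinθ/(1+k) = 9.81 × sin18.1° / 1.5 ≈ 2.03 m/s².

a ≈ 2.03 m/s²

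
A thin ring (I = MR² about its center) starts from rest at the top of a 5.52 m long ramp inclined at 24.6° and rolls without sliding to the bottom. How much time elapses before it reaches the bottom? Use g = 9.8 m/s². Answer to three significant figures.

t ≈ 2.33 s

Here I = MR², so the shape factor k = I/(MR²) = 1.
Translational: Mg sinθ − f = Ma. Rotational about the CM: fR = Iα = kMRa, so f = kMa.
Hence a = g sinθ/(1+k) = 9.8×sin24.6°/2 = 2.04 m/s².
Starting from rest, L = ½at², so t = √(2L/a) = √(2×5.52/2.04) ≈ 2.33 s.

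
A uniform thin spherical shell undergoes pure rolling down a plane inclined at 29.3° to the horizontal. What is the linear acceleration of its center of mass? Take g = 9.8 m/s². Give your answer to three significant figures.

a ≈ 2.88 m/s²

With I = (2/3)MR², the ratio k = I/(MR²) is 2/3.
Translational: Mg sinθ − f = Ma. Rotational about the CM: fR = Iα = kMRa, so f = kMa.
Eliminating f: Mg sinθ = (1+k)Ma, so a = g sinθ/(1+k) = 9.8 × sin29.3° / 1.667 ≈ 2.88 m/s².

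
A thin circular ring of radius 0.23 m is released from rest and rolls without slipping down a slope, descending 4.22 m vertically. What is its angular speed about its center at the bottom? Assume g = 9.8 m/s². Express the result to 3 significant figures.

The moment of inertia is MR², giving k ≡ I/(MR²) = 1.
Since it rolls without slipping, ω = v/R and KE = ½Mv² + ½Iω² = ½(1+k)Mv² = Mv².
Energy conservation Mgh = ½(1+k)Mv² gives v = √(2gh/(1+k)) = √(2 × 9.8 × 4.22 / 2) = 6.431 m/s.
The angular speed follows from ω = v/R = 6.431/0.23 ≈ 28.0 rad/s.

ω ≈ 28.0 rad/s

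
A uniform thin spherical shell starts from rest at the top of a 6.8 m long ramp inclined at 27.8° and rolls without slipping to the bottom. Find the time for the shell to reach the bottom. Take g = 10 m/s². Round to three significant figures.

Here I = (2/3)MR², so the shape factor k = I/(MR²) = 2/3.
Newton's second law down the slope: Mg sinθ − f = Ma. The torque equation fR = Iα (with α = a/R) gives f = kMa.
Hence a = g sinθ/(1+k) = 10×sin27.8°/1.667 = 2.798 m/s².
With constant a from rest, t = √(2L/a) = √(2·6.8/2.798) ≈ 2.20 s.

t ≈ 2.20 s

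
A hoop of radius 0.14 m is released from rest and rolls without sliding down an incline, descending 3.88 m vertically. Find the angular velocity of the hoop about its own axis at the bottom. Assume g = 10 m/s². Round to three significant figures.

The moment of inertia is MR², giving k ≡ I/(MR²) = 1.
The rolling condition ω = v/R makes the rotational term ½I(v/R)² = ½kMv², so KE_total = ½(1+k)Mv² = Mv².
Energy conservation Mgh = ½(1+k)Mv² gives v = √(2gh/(1+k)) = √(2 × 10 × 3.88 / 2) = 6.229 m/s.
The angular speed follows from ω = v/R = 6.229/0.14 ≈ 44.5 rad/s.

ω ≈ 44.5 rad/s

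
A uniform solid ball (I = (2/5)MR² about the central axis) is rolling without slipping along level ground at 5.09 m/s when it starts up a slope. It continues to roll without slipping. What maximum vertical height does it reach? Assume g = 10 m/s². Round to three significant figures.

h ≈ 1.81 m

With I = (2/5)MR², the ratio k = I/(MR²) is 0.4.
Since it rolls without slipping, ω = v/R and KE = ½Mv² + ½Iω² = ½(1+k)Mv² = (7/10)Mv².
All of this converts to potential energy at the highest point: (7/10)Mv₀² = Mgh.
Thus h = (1+k)v₀²/(2g) = 1.4 × 5.09² / (2 × 10) ≈ 1.81 m.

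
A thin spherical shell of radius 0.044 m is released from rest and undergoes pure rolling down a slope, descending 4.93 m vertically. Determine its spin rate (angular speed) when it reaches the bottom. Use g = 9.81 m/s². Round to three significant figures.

ω ≈ 173 rad/s

For this body I = (2/3)MR², i.e. k = I/(MR²) = 2/3.
Since it rolls without slipping, ω = v/R and KE = ½Mv² + ½Iω² = ½(1+k)Mv² = (5/6)Mv².
Energy conservation Mgh = ½(1+k)Mv² gives v = √(2gh/(1+k)) = √(2 × 9.81 × 4.93 / 1.667) = 7.618 m/s.
The angular speed follows from ω = v/R = 7.618/0.044 ≈ 173 rad/s.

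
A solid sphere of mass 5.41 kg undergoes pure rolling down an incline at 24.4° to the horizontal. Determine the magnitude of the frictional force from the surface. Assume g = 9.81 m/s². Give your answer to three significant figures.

With I = (2/5)MR², the ratio k = I/(MR²) is 0.4.
Translational: Mg sinθ − f = Ma. Rotational about the CM: fR = Iα = kMRa, so f = kMa.
Combining, a = g sinθ/(1+k) and f = kMa = kMg sinθ/(1+k).
f = 0.4 × 5.41 × 9.81 × sin24.4° / 1.4 ≈ 6.26 N.

f ≈ 6.26 N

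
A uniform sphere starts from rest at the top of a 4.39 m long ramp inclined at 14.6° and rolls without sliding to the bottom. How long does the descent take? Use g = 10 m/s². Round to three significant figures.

With I = (2/5)MR², the ratio k = I/(MR²) is 0.4.
Translational: Mg sinθ − f = Ma. Rotational about the CM: fR = Iα = kMRa, so f = kMa.
Hence a = g sinθ/(1+k) = 10×sin14.6°/1.4 = 1.8 m/s².
Starting from rest, L = ½at², so t = √(2L/a) = √(2×4.39/1.8) ≈ 2.21 s.

t ≈ 2.21 s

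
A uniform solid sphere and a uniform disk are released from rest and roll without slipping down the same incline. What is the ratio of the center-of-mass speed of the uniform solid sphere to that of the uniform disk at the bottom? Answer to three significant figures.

Each satisfies Mgh = ½(1+k)Mv² with k = I/(MR²), so v ∝ 1/√(1+k).
For the uniform solid sphere k = 0.4; for the uniform disk k = 0.5.
v₁/v₂ = √((1+k₂)/(1+k₁)) = √(1.5/1.4) ≈ 1.04.

v_ratio ≈ 1.04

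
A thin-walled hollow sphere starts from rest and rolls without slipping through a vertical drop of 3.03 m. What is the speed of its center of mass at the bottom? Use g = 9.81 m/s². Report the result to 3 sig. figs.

Here I = (2/3)MR², so the shape factor k = I/(MR²) = 2/3.
Since it rolls without slipping, ω = v/R and KE = ½Mv² + ½Iω² = ½(1+k)Mv² = (5/6)Mv².
Energy conservation: Mgh = (5/6)Mv², so v = √(2gh/(1+k)) = √(2 × 9.81 × 3.03 / 1.667) ≈ 5.97 m/s.

v ≈ 5.97 m/s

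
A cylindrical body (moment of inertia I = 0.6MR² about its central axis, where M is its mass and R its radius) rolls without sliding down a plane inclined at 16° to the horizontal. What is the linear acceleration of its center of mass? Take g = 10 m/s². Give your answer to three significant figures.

With I = 0.6MR², the ratio k = I/(MR²) is 0.6.
Newton's second law down the slope: Mg sinθ − f = Ma. The torque equation fR = Iα (with α = a/R) gives f = kMa.
Eliminating f: Mg sinθ = (1+k)Ma, so a = g sinθ/(1+k) = 10 × sin16° / 1.6 ≈ 1.72 m/s².

a ≈ 1.72 m/s²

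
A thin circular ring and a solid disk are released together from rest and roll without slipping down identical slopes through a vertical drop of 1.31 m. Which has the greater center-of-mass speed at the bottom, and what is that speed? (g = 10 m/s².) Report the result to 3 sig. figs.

For rolling without slipping, Mgh = ½(1+k)Mv² where k = I/(MR²), so v = √(2gh/(1+k)).
Thin circular ring: k = 1, giving v = √(2×10×1.31/2) = 3.619 m/s.
Solid disk: k = 0.5, giving v = √(2×10×1.31/1.5) = 4.179 m/s.
The smaller k wins: the solid disk, at ≈ 4.18 m/s.

the solid disk, at v ≈ 4.18 m/s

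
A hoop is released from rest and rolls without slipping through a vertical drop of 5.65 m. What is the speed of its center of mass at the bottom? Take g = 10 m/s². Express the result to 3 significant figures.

The moment of inertia is MR², giving k ≡ I/(MR²) = 1.
Since it rolls without slipping, ω = v/R and KE = ½Mv² + ½Iω² = ½(1+k)Mv² = Mv².
Setting Mgh = Mv² gives v = √(2gh/(1+k)) = √(2·10·5.65/2) ≈ 7.52 m/s.

v ≈ 7.52 m/s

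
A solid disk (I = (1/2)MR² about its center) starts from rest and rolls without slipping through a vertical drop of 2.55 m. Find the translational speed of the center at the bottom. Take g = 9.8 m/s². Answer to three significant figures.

Here I = (1/2)MR², so the shape factor k = I/(MR²) = 0.5.
The rolling condition ω = v/R makes the rotational term ½I(v/R)² = ½kMv², so KE_total = ½(1+k)Mv² = (3/4)Mv².
Setting Mgh = (3/4)Mv² gives v = √(2gh/(1+k)) = √(2·9.8·2.55/1.5) ≈ 5.77 m/s.

v ≈ 5.77 m/s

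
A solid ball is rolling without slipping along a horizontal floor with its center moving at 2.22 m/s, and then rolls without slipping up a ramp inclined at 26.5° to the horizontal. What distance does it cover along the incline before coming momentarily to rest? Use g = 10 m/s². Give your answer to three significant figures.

Here I = (2/5)MR², so the shape factor k = I/(MR²) = 0.4.
Rolling without slipping gives ω = v/R, so the total kinetic energy is ½Mv² + ½Iω² = ½(1+k)Mv² = (7/10)Mv².
Setting this equal to Mgh gives the vertical rise h = (1+k)v₀²/(2g) = 1.4×2.22²/(2×10) = 0.345 m.
Along the incline, d = h/sinθ = 0.345/sin26.5° ≈ 0.773 m.

d ≈ 0.773 m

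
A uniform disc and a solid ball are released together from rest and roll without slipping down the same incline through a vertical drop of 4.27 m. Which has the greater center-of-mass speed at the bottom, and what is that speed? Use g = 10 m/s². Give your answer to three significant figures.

For rolling without slipping, Mgh = ½(1+k)Mv² where k = I/(MR²), so v = √(2gh/(1+k)).
Uniform disc: k = 0.5, giving v = √(2×10×4.27/1.5) = 7.545 m/s.
Solid ball: k = 0.4, giving v = √(2×10×4.27/1.4) = 7.81 m/s.
The smaller k wins: the solid ball, at ≈ 7.81 m/s.

the solid ball, at v ≈ 7.81 m/s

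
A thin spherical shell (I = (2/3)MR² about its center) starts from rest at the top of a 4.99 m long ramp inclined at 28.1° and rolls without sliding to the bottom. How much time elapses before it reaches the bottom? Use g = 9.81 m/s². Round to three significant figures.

For this body I = (2/3)MR², i.e. k = I/(MR²) = 2/3.
Translational: Mg sinθ − f = Ma. Rotational about the CM: fR = Iα = kMRa, so f = kMa.
Hence a = g sinθ/(1+k) = 9.81×sin28.1°/1.667 = 2.772 m/s².
Starting from rest, L = ½at², so t = √(2L/a) = √(2×4.99/2.772) ≈ 1.90 s.

t ≈ 1.90 s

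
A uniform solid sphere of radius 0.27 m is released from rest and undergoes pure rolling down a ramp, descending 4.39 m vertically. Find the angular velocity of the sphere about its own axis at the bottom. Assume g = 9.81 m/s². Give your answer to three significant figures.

ω ≈ 29.1 rad/s

The moment of inertia is (2/5)MR², giving k ≡ I/(MR²) = 0.4.
Pure rolling means v = ωR; then KE = ½Mv² + ½I(v/R)² = ½(1+k)Mv² = (7/10)Mv².
Energy conservation Mgh = ½(1+k)Mv² gives v = √(2gh/(1+k)) = √(2 × 9.81 × 4.39 / 1.4) = 7.844 m/s.
Then ω = v/R = 7.844 / 0.27 ≈ 29.1 rad/s.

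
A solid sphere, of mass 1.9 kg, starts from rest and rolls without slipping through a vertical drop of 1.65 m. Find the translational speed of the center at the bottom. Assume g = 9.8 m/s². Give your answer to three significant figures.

v ≈ 4.81 m/s

The moment of inertia is (2/5)MR², giving k ≡ I/(MR²) = 0.4.
The rolling condition ω = v/R makes the rotational term ½I(v/R)² = ½kMv², so KE_total = ½(1+k)Mv² = (7/10)Mv².
Energy conservation: Mgh = (7/10)Mv², so v = √(2gh/(1+k)) = √(2 × 9.8 × 1.65 / 1.4) ≈ 4.81 m/s.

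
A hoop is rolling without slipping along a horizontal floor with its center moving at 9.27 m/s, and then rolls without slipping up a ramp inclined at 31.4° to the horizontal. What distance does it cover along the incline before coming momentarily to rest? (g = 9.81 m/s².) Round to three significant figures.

The moment of inertia is MR², giving k ≡ I/(MR²) = 1.
Rolling without slipping gives ω = v/R, so the total kinetic energy is ½Mv² + ½Iω² = ½(1+k)Mv² = Mv².
Setting this equal to Mgh gives the vertical rise h = (1+k)v₀²/(2g) = 2×9.27²/(2×9.81) = 8.76 m.
The distance along the slope is d = h/sinθ = 8.76/sin31.4° ≈ 16.8 m.

d ≈ 16.8 m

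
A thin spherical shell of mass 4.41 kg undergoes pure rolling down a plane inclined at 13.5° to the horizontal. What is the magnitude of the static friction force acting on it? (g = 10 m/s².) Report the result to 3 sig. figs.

f ≈ 4.12 N

Here I = (2/3)MR², so the shape factor k = I/(MR²) = 2/3.
Along the incline Mg sinθ − f = Ma, and torque about the center fR = Iα = kMR²(a/R) gives f = kMa.
Combining, a = g sinθ/(1+k) and f = kMa = kMg sinθ/(1+k).
f = (2/3) × 4.41 × 10 × sin13.5° / 1.667 ≈ 4.12 N.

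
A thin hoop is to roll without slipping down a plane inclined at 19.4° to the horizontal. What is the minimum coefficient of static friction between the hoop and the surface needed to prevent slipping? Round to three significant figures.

μ_min ≈ 0.176

With I = MR², the ratio k = I/(MR²) is 1.
Along the incline Mg sinθ − f = Ma, and torque about the center fR = Iα = kMR²(a/R) gives f = kMa.
These give a = g sinθ/(1+k) and the required friction f = kMg sinθ/(1+k).
The normal force is N = Mg cosθ, so μ_min = f/N = k tanθ/(1+k).
μ_min = 1 × tan19.4° / 2 ≈ 0.176.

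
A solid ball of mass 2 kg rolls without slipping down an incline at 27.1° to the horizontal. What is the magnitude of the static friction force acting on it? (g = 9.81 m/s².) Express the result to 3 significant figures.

For this body I = (2/5)MR², i.e. k = I/(MR²) = 0.4.
Newton's second law down the slope: Mg sinθ − f = Ma. The torque equation fR = Iα (with α = a/R) gives f = kMa.
Combining, a = g sinθ/(1+k) and f = kMa = kMg sinθ/(1+k).
f = 0.4 × 2 × 9.81 × sin27.1° / 1.4 ≈ 2.55 N.

f ≈ 2.55 N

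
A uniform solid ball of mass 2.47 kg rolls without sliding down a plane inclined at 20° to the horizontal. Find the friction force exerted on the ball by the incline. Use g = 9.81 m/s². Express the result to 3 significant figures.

f ≈ 2.37 N

Here I = (2/5)MR², so the shape factor k = I/(MR²) = 0.4.
Newton's second law down the slope: Mg sinθ − f = Ma. The torque equation fR = Iα (with α = a/R) gives f = kMa.
Combining, a = g sinθ/(1+k) and f = kMa = kMg sinθ/(1+k).
f = 0.4 × 2.47 × 9.81 × sin20° / 1.4 ≈ 2.37 N.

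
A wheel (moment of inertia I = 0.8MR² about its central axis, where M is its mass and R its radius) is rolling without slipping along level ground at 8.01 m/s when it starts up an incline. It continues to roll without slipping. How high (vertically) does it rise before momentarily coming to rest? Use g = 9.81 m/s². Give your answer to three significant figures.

h ≈ 5.89 m

The moment of inertia is 0.8MR², giving k ≡ I/(MR²) = 0.8.
The rolling condition ω = v/R makes the rotational term ½I(v/R)² = ½kMv², so KE_total = ½(1+k)Mv² = (9/10)Mv².
At the top the kinetic energy is zero, so (9/10)Mv₀² = Mgh.
Thus h = (1+k)v₀²/(2g) = 1.8 × 8.01² / (2 × 9.81) ≈ 5.89 m.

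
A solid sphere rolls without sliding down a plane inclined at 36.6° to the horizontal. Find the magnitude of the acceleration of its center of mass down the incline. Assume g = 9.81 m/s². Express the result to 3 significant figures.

With I = (2/5)MR², the ratio k = I/(MR²) is 0.4.
Translational: Mg sinθ − f = Ma. Rotational about the CM: fR = Iα = kMRa, so f = kMa.
Eliminating f: Mg sinθ = (1+k)Ma, so a = g sinθ/(1+k) = 9.81 × sin36.6° / 1.4 ≈ 4.18 m/s².

a ≈ 4.18 m/s²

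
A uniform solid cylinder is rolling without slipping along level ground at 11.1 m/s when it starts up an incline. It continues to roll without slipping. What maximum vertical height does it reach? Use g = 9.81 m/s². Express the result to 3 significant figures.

The moment of inertia is (1/2)MR², giving k ≡ I/(MR²) = 0.5.
The rolling condition ω = v/R makes the rotational term ½I(v/R)² = ½kMv², so KE_total = ½(1+k)Mv² = (3/4)Mv².
All of this converts to potential energy at the highest point: (3/4)Mv₀² = Mgh.
Thus h = (1+k)v₀²/(2g) = 1.5 × 11.1² / (2 × 9.81) ≈ 9.42 m.

h ≈ 9.42 m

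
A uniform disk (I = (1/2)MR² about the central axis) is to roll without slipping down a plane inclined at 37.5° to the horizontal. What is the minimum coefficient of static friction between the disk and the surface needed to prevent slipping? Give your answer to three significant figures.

With I = (1/2)MR², the ratio k = I/(MR²) is 0.5.
Translational: Mg sinθ − f = Ma. Rotational about the CM: fR = Iα = kMRa, so f = kMa.
These give a = g sinθ/(1+k) and the required friction f = kMg sinθ/(1+k).
The normal force is N = Mg cosθ, so μ_min = f/N = k tanθ/(1+k).
μ_min = 0.5 × tan37.5° / 1.5 ≈ 0.256.

μ_min ≈ 0.256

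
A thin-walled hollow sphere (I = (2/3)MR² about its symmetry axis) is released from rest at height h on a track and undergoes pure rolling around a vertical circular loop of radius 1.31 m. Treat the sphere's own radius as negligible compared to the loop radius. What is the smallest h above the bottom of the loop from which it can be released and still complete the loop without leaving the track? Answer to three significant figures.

For this body I = (2/3)MR², i.e. k = I/(MR²) = 2/3.
At the top of the loop, the minimum-contact condition is Mg = Mv_top²/r, so v_top² = gr.
With ω = v/R, the kinetic energy at speed v is ½(1+k)Mv² = (5/6)Mv².
Energy conservation from release (height h) to the top (height 2r): Mgh = Mg(2r) + (5/6)M·gr.
Thus h_min = 2r + (1+k)r/2 = r(2 + 1.667/2) = 1.31 × 2.833 ≈ 3.71 m.

h_min ≈ 3.71 m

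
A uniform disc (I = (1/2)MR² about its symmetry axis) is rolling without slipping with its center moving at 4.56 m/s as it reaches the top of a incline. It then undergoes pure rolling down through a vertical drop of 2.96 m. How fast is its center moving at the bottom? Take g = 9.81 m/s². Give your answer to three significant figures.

The moment of inertia is (1/2)MR², giving k ≡ I/(MR²) = 0.5.
Rolling without slipping gives ω = v/R, so the total kinetic energy is ½Mv² + ½Iω² = ½(1+k)Mv² = (3/4)Mv².
Energy conservation: (3/4)Mv₀² + Mgh = (3/4)Mv², so v² = v₀² + 2gh/(1+k).
v = √(4.56² + 2×9.81×2.96/1.5) = √59.51 ≈ 7.71 m/s.

v ≈ 7.71 m/s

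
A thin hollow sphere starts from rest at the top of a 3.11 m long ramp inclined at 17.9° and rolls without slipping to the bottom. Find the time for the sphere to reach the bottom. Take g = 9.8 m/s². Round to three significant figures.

For this body I = (2/3)MR², i.e. k = I/(MR²) = 2/3.
Newton's second law down the slope: Mg sinθ − f = Ma. The torque equation fR = Iα (with α = a/R) gives f = kMa.
Hence a = g sinθ/(1+k) = 9.8×sin17.9°/1.667 = 1.807 m/s².
Starting from rest, L = ½at², so t = √(2L/a) = √(2×3.11/1.807) ≈ 1.86 s.

t ≈ 1.86 s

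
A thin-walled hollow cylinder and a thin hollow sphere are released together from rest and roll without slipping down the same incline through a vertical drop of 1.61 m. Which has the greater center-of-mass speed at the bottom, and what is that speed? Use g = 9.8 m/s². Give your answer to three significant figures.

the thin hollow sphere, at v ≈ 4.35 m/s

For rolling without slipping, Mgh = ½(1+k)Mv² where k = I/(MR²), so v = √(2gh/(1+k)).
Thin-walled hollow cylinder: k = 1, giving v = √(2×9.8×1.61/2) = 3.972 m/s.
Thin hollow sphere: k = 2/3, giving v = √(2×9.8×1.61/1.667) = 4.351 m/s.
The smaller k wins: the thin hollow sphere, at ≈ 4.35 m/s.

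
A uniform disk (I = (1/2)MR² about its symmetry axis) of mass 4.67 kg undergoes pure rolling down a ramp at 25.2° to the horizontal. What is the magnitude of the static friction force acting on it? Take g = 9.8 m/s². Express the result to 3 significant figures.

f ≈ 6.50 N

For this body I = (1/2)MR², i.e. k = I/(MR²) = 0.5.
Along the incline Mg sinθ − f = Ma, and torque about the center fR = Iα = kMR²(a/R) gives f = kMa.
Combining, a = g sinθ/(1+k) and f = kMa = kMg sinθ/(1+k).
f = 0.5 × 4.67 × 9.8 × sin25.2° / 1.5 ≈ 6.50 N.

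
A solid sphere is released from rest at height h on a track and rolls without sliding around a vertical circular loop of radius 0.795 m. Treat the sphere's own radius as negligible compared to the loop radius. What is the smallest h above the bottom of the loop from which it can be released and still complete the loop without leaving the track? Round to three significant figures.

The moment of inertia is (2/5)MR², giving k ≡ I/(MR²) = 0.4.
At the top, contact is just lost when gravity alone supplies the centripetal force: Mg = Mv_top²/r, i.e. v_top² = gr.
With ω = v/R, the kinetic energy at speed v is ½(1+k)Mv² = (7/10)Mv².
Energy conservation from release (height h) to the top (height 2r): Mgh = Mg(2r) + (7/10)M·gr.
Thus h_min = 2r + (1+k)r/2 = r(2 + 1.4/2) = 0.795 × 2.7 ≈ 2.15 m.

h_min ≈ 2.15 m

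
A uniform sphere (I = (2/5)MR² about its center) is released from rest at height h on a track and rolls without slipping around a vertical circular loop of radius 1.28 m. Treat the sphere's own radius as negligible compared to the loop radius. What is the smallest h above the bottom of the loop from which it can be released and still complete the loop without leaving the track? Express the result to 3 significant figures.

The moment of inertia is (2/5)MR², giving k ≡ I/(MR²) = 0.4.
At the top, contact is just lost when gravity alone supplies the centripetal force: Mg = Mv_top²/r, i.e. v_top² = gr.
With ω = v/R, the kinetic energy at speed v is ½(1+k)Mv² = (7/10)Mv².
Energy conservation from release (height h) to the top (height 2r): Mgh = Mg(2r) + (7/10)M·gr.
Thus h_min = 2r + (1+k)r/2 = r(2 + 1.4/2) = 1.28 × 2.7 ≈ 3.46 m.

h_min ≈ 3.46 m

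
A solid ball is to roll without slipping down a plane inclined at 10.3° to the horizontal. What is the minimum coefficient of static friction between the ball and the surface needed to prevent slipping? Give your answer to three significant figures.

The moment of inertia is (2/5)MR², giving k ≡ I/(MR²) = 0.4.
Along the incline Mg sinθ − f = Ma, and torque about the center fR = Iα = kMR²(a/R) gives f = kMa.
These give a = g sinθ/(1+k) and the required friction f = kMg sinθ/(1+k).
The normal force is N = Mg cosθ, so μ_min = f/N = k tanθ/(1+k).
μ_min = 0.4 × tan10.3° / 1.4 ≈ 0.0519.

μ_min ≈ 0.0519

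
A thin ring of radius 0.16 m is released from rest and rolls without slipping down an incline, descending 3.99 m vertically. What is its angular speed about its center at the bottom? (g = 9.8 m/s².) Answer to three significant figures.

ω ≈ 39.1 rad/s

With I = MR², the ratio k = I/(MR²) is 1.
Rolling without slipping gives ω = v/R, so the total kinetic energy is ½Mv² + ½Iω² = ½(1+k)Mv² = Mv².
Energy conservation Mgh = ½(1+k)Mv² gives v = √(2gh/(1+k)) = √(2 × 9.8 × 3.99 / 2) = 6.253 m/s.
Then ω = v/R = 6.253 / 0.16 ≈ 39.1 rad/s.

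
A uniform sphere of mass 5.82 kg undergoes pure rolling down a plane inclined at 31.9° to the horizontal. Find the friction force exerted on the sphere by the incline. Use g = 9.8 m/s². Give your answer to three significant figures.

Here I = (2/5)MR², so the shape factor k = I/(MR²) = 0.4.
Translational: Mg sinθ − f = Ma. Rotational about the CM: fR = Iα = kMRa, so f = kMa.
Combining, a = g sinθ/(1+k) and f = kMa = kMg sinθ/(1+k).
f = 0.4 × 5.82 × 9.8 × sin31.9° / 1.4 ≈ 8.61 N.

f ≈ 8.61 N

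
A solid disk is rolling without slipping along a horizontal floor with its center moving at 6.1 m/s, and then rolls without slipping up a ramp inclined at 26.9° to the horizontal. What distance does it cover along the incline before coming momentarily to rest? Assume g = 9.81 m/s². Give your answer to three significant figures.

d ≈ 6.29 m

The moment of inertia is (1/2)MR², giving k ≡ I/(MR²) = 0.5.
The rolling condition ω = v/R makes the rotational term ½I(v/R)² = ½kMv², so KE_total = ½(1+k)Mv² = (3/4)Mv².
Setting this equal to Mgh gives the vertical rise h = (1+k)v₀²/(2g) = 1.5×6.1²/(2×9.81) = 2.845 m.
The distance along the slope is d = h/sinθ = 2.845/sin26.9° ≈ 6.29 m.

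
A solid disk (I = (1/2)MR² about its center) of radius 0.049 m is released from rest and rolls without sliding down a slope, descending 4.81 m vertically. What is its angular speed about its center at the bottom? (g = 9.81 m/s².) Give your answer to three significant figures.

The moment of inertia is (1/2)MR², giving k ≡ I/(MR²) = 0.5.
Since it rolls without slipping, ω = v/R and KE = ½Mv² + ½Iω² = ½(1+k)Mv² = (3/4)Mv².
Energy conservation Mgh = ½(1+k)Mv² gives v = √(2gh/(1+k)) = √(2 × 9.81 × 4.81 / 1.5) = 7.932 m/s.
The angular speed follows from ω = v/R = 7.932/0.049 ≈ 162 rad/s.

ω ≈ 162 rad/s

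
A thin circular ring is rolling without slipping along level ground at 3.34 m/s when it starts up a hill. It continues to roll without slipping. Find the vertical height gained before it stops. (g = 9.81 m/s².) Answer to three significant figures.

h ≈ 1.14 m

With I = MR², the ratio k = I/(MR²) is 1.
Since it rolls without slipping, ω = v/R and KE = ½Mv² + ½Iω² = ½(1+k)Mv² = Mv².
All of this converts to potential energy at the highest point: Mv₀² = Mgh.
Thus h = (1+k)v₀²/(2g) = 2 × 3.34² / (2 × 9.81) ≈ 1.14 m.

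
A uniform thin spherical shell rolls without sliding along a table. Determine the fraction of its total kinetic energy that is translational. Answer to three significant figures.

fraction ≈ 0.600

With I = (2/3)MR², the ratio k = I/(MR²) is 2/3.
With ω = v/R, KE_trans = ½Mv² and KE_rot = ½Iω² = ½kMv², so KE_total = ½(1+k)Mv².
The translational fraction is therefore 1/(1+k) = 1/1.667 ≈ 0.600.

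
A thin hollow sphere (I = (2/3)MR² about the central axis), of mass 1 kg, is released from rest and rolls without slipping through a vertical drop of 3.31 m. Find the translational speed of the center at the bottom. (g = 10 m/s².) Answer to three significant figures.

The moment of inertia is (2/3)MR², giving k ≡ I/(MR²) = 2/3.
Rolling without slipping gives ω = v/R, so the total kinetic energy is ½Mv² + ½Iω² = ½(1+k)Mv² = (5/6)Mv².
Energy conservation: Mgh = (5/6)Mv², so v = √(2gh/(1+k)) = √(2 × 10 × 3.31 / 1.667) ≈ 6.30 m/s.

v ≈ 6.30 m/s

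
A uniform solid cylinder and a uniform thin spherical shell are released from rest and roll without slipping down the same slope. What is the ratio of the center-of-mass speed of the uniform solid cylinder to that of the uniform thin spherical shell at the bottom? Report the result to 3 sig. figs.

Each satisfies Mgh = ½(1+k)Mv² with k = I/(MR²), so v ∝ 1/√(1+k).
For the uniform solid cylinder k = 0.5; for the uniform thin spherical shell k = 2/3.
v₁/v₂ = √((1+k₂)/(1+k₁)) = √(1.667/1.5) ≈ 1.05.

v_ratio ≈ 1.05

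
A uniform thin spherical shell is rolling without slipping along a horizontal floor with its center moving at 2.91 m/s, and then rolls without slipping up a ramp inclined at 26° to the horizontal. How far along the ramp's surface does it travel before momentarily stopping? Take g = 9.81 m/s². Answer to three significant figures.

With I = (2/3)MR², the ratio k = I/(MR²) is 2/3.
Since it rolls without slipping, ω = v/R and KE = ½Mv² + ½Iω² = ½(1+k)Mv² = (5/6)Mv².
Setting this equal to Mgh gives the vertical rise h = (1+k)v₀²/(2g) = 1.667×2.91²/(2×9.81) = 0.7193 m.
The distance along the slope is d = h/sinθ = 0.7193/sin26° ≈ 1.64 m.

d ≈ 1.64 m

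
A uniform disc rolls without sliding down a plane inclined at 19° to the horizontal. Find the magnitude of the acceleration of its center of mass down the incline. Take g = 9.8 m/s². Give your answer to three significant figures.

a ≈ 2.13 m/s²

Here I = (1/2)MR², so the shape factor k = I/(MR²) = 0.5.
Newton's second law down the slope: Mg sinθ − f = Ma. The torque equation fR = Iα (with α = a/R) gives f = kMa.
Eliminating f: Mg sinθ = (1+k)Ma, so a = g sinθ/(1+k) = 9.8 × sin19° / 1.5 ≈ 2.13 m/s².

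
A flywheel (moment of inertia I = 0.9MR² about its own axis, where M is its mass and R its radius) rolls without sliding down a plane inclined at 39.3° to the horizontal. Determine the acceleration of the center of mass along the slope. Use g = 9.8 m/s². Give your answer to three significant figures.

a ≈ 3.27 m/s²

For this body I = 0.9MR², i.e. k = I/(MR²) = 0.9.
Newton's second law down the slope: Mg sinθ − f = Ma. The torque equation fR = Iα (with α = a/R) gives f = kMa.
Eliminating f: Mg sinθ = (1+k)Ma, so a = g sinθ/(1+k) = 9.8 × sin39.3° / 1.9 ≈ 3.27 m/s².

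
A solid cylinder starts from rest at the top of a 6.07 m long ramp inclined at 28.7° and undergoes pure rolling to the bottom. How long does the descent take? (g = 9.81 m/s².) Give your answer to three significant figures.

t ≈ 1.97 s

The moment of inertia is (1/2)MR², giving k ≡ I/(MR²) = 0.5.
Translational: Mg sinθ − f = Ma. Rotational about the CM: fR = Iα = kMRa, so f = kMa.
Hence a = g sinθ/(1+k) = 9.81×sin28.7°/1.5 = 3.141 m/s².
With constant a from rest, t = √(2L/a) = √(2·6.07/3.141) ≈ 1.97 s.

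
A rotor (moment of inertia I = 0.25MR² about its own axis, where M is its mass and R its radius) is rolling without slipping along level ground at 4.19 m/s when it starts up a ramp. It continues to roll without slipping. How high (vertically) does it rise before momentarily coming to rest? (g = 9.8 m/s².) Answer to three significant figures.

For this body I = 0.25MR², i.e. k = I/(MR²) = 0.25.
Since it rolls without slipping, ω = v/R and KE = ½Mv² + ½Iω² = ½(1+k)Mv² = (5/8)Mv².
At the top the kinetic energy is zero, so (5/8)Mv₀² = Mgh.
Thus h = (1+k)v₀²/(2g) = 1.25 × 4.19² / (2 × 9.8) ≈ 1.12 m.

h ≈ 1.12 m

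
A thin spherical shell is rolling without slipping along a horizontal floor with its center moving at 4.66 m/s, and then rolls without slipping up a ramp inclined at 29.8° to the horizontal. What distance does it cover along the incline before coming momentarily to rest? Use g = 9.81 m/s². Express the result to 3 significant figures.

Here I = (2/3)MR², so the shape factor k = I/(MR²) = 2/3.
Rolling without slipping gives ω = v/R, so the total kinetic energy is ½Mv² + ½Iω² = ½(1+k)Mv² = (5/6)Mv².
Setting this equal to Mgh gives the vertical rise h = (1+k)v₀²/(2g) = 1.667×4.66²/(2×9.81) = 1.845 m.
The distance along the slope is d = h/sinθ = 1.845/sin29.8° ≈ 3.71 m.

d ≈ 3.71 m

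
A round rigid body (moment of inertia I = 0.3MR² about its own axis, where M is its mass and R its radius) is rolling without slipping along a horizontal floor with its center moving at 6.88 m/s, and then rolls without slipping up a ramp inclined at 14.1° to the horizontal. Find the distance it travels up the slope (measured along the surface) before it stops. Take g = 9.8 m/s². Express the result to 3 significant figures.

d ≈ 12.9 m

Here I = 0.3MR², so the shape factor k = I/(MR²) = 0.3.
Rolling without slipping gives ω = v/R, so the total kinetic energy is ½Mv² + ½Iω² = ½(1+k)Mv² = (13/20)Mv².
Setting this equal to Mgh gives the vertical rise h = (1+k)v₀²/(2g) = 1.3×6.88²/(2×9.8) = 3.14 m.
The distance along the slope is d = h/sinθ = 3.14/sin14.1° ≈ 12.9 m.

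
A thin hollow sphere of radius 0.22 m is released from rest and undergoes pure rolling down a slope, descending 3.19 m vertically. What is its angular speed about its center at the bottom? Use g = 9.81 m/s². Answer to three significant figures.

For this body I = (2/3)MR², i.e. k = I/(MR²) = 2/3.
Rolling without slipping gives ω = v/R, so the total kinetic energy is ½Mv² + ½Iω² = ½(1+k)Mv² = (5/6)Mv².
Energy conservation Mgh = ½(1+k)Mv² gives v = √(2gh/(1+k)) = √(2 × 9.81 × 3.19 / 1.667) = 6.128 m/s.
Then ω = v/R = 6.128 / 0.22 ≈ 27.9 rad/s.

ω ≈ 27.9 rad/s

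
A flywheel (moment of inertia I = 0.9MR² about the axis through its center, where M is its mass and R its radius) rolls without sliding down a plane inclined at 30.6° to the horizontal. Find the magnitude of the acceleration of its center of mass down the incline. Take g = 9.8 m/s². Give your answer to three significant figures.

a ≈ 2.63 m/s²

With I = 0.9MR², the ratio k = I/(MR²) is 0.9.
Translational: Mg sinθ − f = Ma. Rotational about the CM: fR = Iα = kMRa, so f = kMa.
Eliminating f: Mg sinθ = (1+k)Ma, so a = g sinθ/(1+k) = 9.8 × sin30.6° / 1.9 ≈ 2.63 m/s².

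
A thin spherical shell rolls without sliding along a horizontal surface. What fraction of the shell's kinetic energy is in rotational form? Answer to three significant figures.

The moment of inertia is (2/3)MR², giving k ≡ I/(MR²) = 2/3.
With ω = v/R, KE_trans = ½Mv² and KE_rot = ½Iω² = ½kMv², so KE_total = ½(1+k)Mv².
The rotational fraction is therefore k/(1+k) = (2/3)/1.667 ≈ 0.400.

fraction ≈ 0.400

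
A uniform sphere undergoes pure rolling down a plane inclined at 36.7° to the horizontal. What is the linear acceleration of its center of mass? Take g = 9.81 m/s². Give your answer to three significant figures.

With I = (2/5)MR², the ratio k = I/(MR²) is 0.4.
Translational: Mg sinθ − f = Ma. Rotational about the CM: fR = Iα = kMRa, so f = kMa.
Eliminating f: Mg sinθ = (1+k)Ma, so a = g sinθ/(1+k) = 9.81 × sin36.7° / 1.4 ≈ 4.19 m/s².

a ≈ 4.19 m/s²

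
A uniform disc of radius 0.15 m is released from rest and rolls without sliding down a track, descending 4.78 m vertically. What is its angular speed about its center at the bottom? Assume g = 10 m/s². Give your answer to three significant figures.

With I = (1/2)MR², the ratio k = I/(MR²) is 0.5.
The rolling condition ω = v/R makes the rotational term ½I(v/R)² = ½kMv², so KE_total = ½(1+k)Mv² = (3/4)Mv².
Energy conservation Mgh = ½(1+k)Mv² gives v = √(2gh/(1+k)) = √(2 × 10 × 4.78 / 1.5) = 7.983 m/s.
Then ω = v/R = 7.983 / 0.15 ≈ 53.2 rad/s.

ω ≈ 53.2 rad/s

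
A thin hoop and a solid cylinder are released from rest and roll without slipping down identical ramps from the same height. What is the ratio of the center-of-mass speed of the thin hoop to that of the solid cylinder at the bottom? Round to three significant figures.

Each satisfies Mgh = ½(1+k)Mv² with k = I/(MR²), so v ∝ 1/√(1+k).
For the thin hoop k = 1; for the solid cylinder k = 0.5.
v₁/v₂ = √((1+k₂)/(1+k₁)) = √(1.5/2) ≈ 0.866.

v_ratio ≈ 0.866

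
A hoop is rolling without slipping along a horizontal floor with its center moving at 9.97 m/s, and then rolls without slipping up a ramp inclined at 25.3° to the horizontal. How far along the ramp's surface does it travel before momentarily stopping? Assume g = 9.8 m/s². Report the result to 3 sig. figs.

d ≈ 23.7 m

Here I = MR², so the shape factor k = I/(MR²) = 1.
Rolling without slipping gives ω = v/R, so the total kinetic energy is ½Mv² + ½Iω² = ½(1+k)Mv² = Mv².
Setting this equal to Mgh gives the vertical rise h = (1+k)v₀²/(2g) = 2×9.97²/(2×9.8) = 10.14 m.
The distance along the slope is d = h/sinθ = 10.14/sin25.3° ≈ 23.7 m.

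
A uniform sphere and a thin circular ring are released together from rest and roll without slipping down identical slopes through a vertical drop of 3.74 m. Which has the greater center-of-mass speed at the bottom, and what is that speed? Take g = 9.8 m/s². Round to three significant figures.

For rolling without slipping, Mgh = ½(1+k)Mv² where k = I/(MR²), so v = √(2gh/(1+k)).
Uniform sphere: k = 0.4, giving v = √(2×9.8×3.74/1.4) = 7.236 m/s.
Thin circular ring: k = 1, giving v = √(2×9.8×3.74/2) = 6.054 m/s.
The smaller k wins: the uniform sphere, at ≈ 7.24 m/s.

the uniform sphere, at v ≈ 7.24 m/s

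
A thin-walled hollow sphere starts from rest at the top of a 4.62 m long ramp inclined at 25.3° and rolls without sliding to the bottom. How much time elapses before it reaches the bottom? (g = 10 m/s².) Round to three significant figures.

The moment of inertia is (2/3)MR², giving k ≡ I/(MR²) = 2/3.
Translational: Mg sinθ − f = Ma. Rotational about the CM: fR = Iα = kMRa, so f = kMa.
Hence a = g sinθ/(1+k) = 10×sin25.3°/1.667 = 2.564 m/s².
With constant a from rest, t = √(2L/a) = √(2·4.62/2.564) ≈ 1.90 s.

t ≈ 1.90 s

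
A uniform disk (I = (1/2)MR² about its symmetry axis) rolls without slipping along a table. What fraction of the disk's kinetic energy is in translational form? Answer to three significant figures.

fraction ≈ 0.667

Here I = (1/2)MR², so the shape factor k = I/(MR²) = 0.5.
Since ω = v/R, the translational part is ½Mv² and the rotational part is ½I(v/R)² = ½kMv²; the total is ½(1+k)Mv².
The translational fraction is therefore 1/(1+k) = 1/1.5 ≈ 0.667.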